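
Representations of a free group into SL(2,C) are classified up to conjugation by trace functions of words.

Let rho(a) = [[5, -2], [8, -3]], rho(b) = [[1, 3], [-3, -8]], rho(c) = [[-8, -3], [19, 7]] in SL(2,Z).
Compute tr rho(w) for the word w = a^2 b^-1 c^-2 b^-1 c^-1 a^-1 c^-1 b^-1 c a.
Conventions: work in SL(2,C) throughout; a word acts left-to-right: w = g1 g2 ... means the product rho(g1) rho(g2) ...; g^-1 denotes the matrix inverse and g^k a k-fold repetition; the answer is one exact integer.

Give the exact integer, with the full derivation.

rho(a) = [[5, -2], [8, -3]]
... * rho(a) = [[5, -2], [8, -3]]  ->  [[9, -4], [16, -7]]
... * rho(b^-1) = [[-8, -3], [3, 1]]  ->  [[-84, -31], [-149, -55]]
... * rho(c^-1) = [[7, 3], [-19, -8]]  ->  [[1, -4], [2, -7]]
... * rho(c^-1) = [[7, 3], [-19, -8]]  ->  [[83, 35], [147, 62]]
... * rho(b^-1) = [[-8, -3], [3, 1]]  ->  [[-559, -214], [-990, -379]]
... * rho(c^-1) = [[7, 3], [-19, -8]]  ->  [[153, 35], [271, 62]]
... * rho(a^-1) = [[-3, 2], [-8, 5]]  ->  [[-739, 481], [-1309, 852]]
... * rho(c^-1) = [[7, 3], [-19, -8]]  ->  [[-14312, -6065], [-25351, -10743]]
... * rho(b^-1) = [[-8, -3], [3, 1]]  ->  [[96301, 36871], [170579, 65310]]
... * rho(c) = [[-8, -3], [19, 7]]  ->  [[-69859, -30806], [-123742, -54567]]
... * rho(a) = [[5, -2], [8, -3]]  ->  [[-595743, 232136], [-1055246, 411185]]
tr = -595743 + 411185 = -184558

-184558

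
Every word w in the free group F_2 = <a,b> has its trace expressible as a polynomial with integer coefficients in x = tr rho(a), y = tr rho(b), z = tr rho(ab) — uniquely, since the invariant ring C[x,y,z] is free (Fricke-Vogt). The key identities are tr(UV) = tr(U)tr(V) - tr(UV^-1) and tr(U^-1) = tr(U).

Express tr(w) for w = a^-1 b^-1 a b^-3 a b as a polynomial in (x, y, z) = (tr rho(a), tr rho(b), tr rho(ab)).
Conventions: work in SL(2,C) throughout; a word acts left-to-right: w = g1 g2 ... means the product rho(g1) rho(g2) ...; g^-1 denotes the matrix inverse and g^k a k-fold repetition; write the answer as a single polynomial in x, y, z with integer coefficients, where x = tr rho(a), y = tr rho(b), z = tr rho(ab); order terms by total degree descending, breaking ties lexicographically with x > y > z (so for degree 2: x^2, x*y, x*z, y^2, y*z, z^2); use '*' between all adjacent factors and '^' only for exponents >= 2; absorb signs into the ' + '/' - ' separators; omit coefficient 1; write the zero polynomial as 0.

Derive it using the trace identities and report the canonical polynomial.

-x^2*y^4*z + x^3*y^3 + x*y^5 + 2*x*y^3*z^2 + x^2*y^2*z - y^4*z - y^2*z^3 - 2*x^3*y - 5*x*y^3 - 3*x*y*z^2 + x^2*z + 4*y^2*z + z^3 + 6*x*y - 3*z

trace(b^-1 a) = trace(a) * trace(b) - trace(a b)   [inverse elimination on b] = x*y - z
trace(b^2 a) = trace(b) * trace(a b) - trace(a)   [square of b] = y*z - x
trace(b^2) = trace(b) * trace(b) - trace(1)   [square of b] = y^2 - 2
trace(a b^2 a) = trace(a) * trace(b^2 a) - trace(b^2)   [square of a] = x*y*z - x^2 - y^2 + 2
trace(a b a b) = trace(b a) * trace(b a) - trace(1)   [split at a repeated b] = z^2 - 2
trace(a b a) = trace(a) * trace(b a) - trace(b)   [square of a] = x*z - y
trace(a b^2 a b) = trace(b) * trace(a b a b) - trace(a b a)   [square of b] = y*z^2 - x*z - y
trace(b a b^-1 a b) = trace(a b^2 a) * trace(b) - trace(a b^2 a b)   [inverse elimination on b] = x*y^2*z - x^2*y - y^3 - y*z^2 + x*z + 3*y
trace(a b a b a) = trace(a) * trace(b a b a) - trace(b a b)   [square of a] = x*z^2 - y*z - x
trace(a b a b a b) = trace(b a b a) * trace(b a) - trace(a b)   [split at a repeated b] = z^3 - 3*z
trace(b a b^-1 a b a) = trace(a b a b a) * trace(b) - trace(a b a b a b)   [inverse elimination on b] = x*y*z^2 - y^2*z - z^3 - x*y + 3*z
trace(a b a^-1 b a b^-1) = trace(b a b^-1 a b) * trace(a) - trace(b a b^-1 a b a)   [inverse elimination on a] = x^2*y^2*z - x^3*y - x*y^3 - 2*x*y*z^2 + x^2*z + y^2*z + z^3 + 4*x*y - 3*z
trace(a b a^-1 b a) = trace(b a^2 b) * trace(a) - trace(b a^2 b a)   [inverse elimination on a] = x^2*y*z - x^3 - x*y^2 - x*z^2 + y*z + 3*x
trace(a b^-2 a b a^-1 b) = trace(a b a^-1 b a b^-1) * trace(b) - trace(a b a^-1 b a)   [inverse elimination on b] = x^2*y^3*z - x^3*y^2 - x*y^4 - 2*x*y^2*z^2 + y^3*z + y*z^3 + x^3 + 5*x*y^2 + x*z^2 - 4*y*z - 3*x
trace(b^-2 a b a^-1 b^-1 a) = trace(a b^-2 a b a^-1) * trace(b) - trace(a b^-2 a b a^-1 b)   [inverse elimination on b] = -x^2*y^3*z + x^3*y^2 + x*y^4 + 2*x*y^2*z^2 - y^3*z - y*z^3 - x^3 - 4*x*y^2 - x*z^2 + 3*y*z + 3*x
trace(a^2) = trace(a) * trace(a) - trace(1)   [square of a] = x^2 - 2
trace(a^2 b a) = trace(a) * trace(a b a) - trace(a b)   [square of a] = x^2*z - x*y - z
trace(b^-1 a^2 b a) = trace(a^2 b a) * trace(b) - trace(a^2 b a b)   [inverse elimination on b] = x^2*y*z - x*y^2 - x*z^2 + x
trace(a b a^-1 b^-1 a) = trace(b^-1 a^2 b) * trace(a) - trace(b^-1 a^2 b a)   [inverse elimination on a] = -x^2*y*z + x^3 + x*y^2 + x*z^2 - 3*x
trace(a b a b a^-1 b) = trace(b a b a b) * trace(a) - trace(b a b a b a)   [inverse elimination on a] = x*y*z^2 - x^2*z - z^3 - x*y + 3*z
trace(a b a^-1 b^-1 a b) = trace(a b a b a^-1) * trace(b) - trace(a b a b a^-1 b)   [inverse elimination on b] = -x*y*z^2 + x^2*z + y^2*z + z^3 - 3*z
trace(b^-1 a b a^-1 b^-1 a) = trace(a b a^-1 b^-1 a) * trace(b) - trace(a b a^-1 b^-1 a b)   [inverse elimination on b] = -x^2*y^2*z + x^3*y + x*y^3 + 2*x*y*z^2 - x^2*z - y^2*z - z^3 - 3*x*y + 3*z
trace(a^-1 b^-1 a b^-3 a b) = trace(b^-2 a b a^-1 b^-1 a) * trace(b) - trace(b^-2 a b a^-1 b^-1 a b)   [inverse elimination on b] = -x^2*y^4*z + x^3*y^3 + x*y^5 + 2*x*y^3*z^2 + x^2*y^2*z - y^4*z - y^2*z^3 - 2*x^3*y - 5*x*y^3 - 3*x*y*z^2 + x^2*z + 4*y^2*z + z^3 + 6*x*y - 3*z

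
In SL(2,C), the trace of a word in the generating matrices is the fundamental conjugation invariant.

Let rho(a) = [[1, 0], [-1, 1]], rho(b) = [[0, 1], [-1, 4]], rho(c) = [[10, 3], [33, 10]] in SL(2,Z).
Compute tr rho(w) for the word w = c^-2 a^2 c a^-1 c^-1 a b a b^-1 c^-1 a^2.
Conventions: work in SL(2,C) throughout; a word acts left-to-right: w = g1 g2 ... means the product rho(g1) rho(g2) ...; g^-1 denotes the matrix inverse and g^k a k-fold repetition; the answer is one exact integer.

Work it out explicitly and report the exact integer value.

rho(c^-1) = [[10, -3], [-33, 10]]
... * rho(c^-1) = [[10, -3], [-33, 10]]  ->  [[199, -60], [-660, 199]]
... * rho(a) = [[1, 0], [-1, 1]]  ->  [[259, -60], [-859, 199]]
... * rho(a) = [[1, 0], [-1, 1]]  ->  [[319, -60], [-1058, 199]]
... * rho(c) = [[10, 3], [33, 10]]  ->  [[1210, 357], [-4013, -1184]]
... * rho(a^-1) = [[1, 0], [1, 1]]  ->  [[1567, 357], [-5197, -1184]]
... * rho(c^-1) = [[10, -3], [-33, 10]]  ->  [[3889, -1131], [-12898, 3751]]
... * rho(a) = [[1, 0], [-1, 1]]  ->  [[5020, -1131], [-16649, 3751]]
... * rho(b) = [[0, 1], [-1, 4]]  ->  [[1131, 496], [-3751, -1645]]
... * rho(a) = [[1, 0], [-1, 1]]  ->  [[635, 496], [-2106, -1645]]
... * rho(b^-1) = [[4, -1], [1, 0]]  ->  [[3036, -635], [-10069, 2106]]
... * rho(c^-1) = [[10, -3], [-33, 10]]  ->  [[51315, -15458], [-170188, 51267]]
... * rho(a) = [[1, 0], [-1, 1]]  ->  [[66773, -15458], [-221455, 51267]]
... * rho(a) = [[1, 0], [-1, 1]]  ->  [[82231, -15458], [-272722, 51267]]
tr = 82231 + 51267 = 133498

133498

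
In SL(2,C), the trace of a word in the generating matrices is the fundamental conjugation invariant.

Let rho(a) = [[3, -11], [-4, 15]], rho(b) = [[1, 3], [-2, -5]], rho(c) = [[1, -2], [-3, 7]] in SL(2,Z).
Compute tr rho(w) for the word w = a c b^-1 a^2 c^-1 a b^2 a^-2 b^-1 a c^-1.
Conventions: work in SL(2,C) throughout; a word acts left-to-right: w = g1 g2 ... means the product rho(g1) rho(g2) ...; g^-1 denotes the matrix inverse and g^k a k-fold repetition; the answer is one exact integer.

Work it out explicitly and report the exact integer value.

-540894094

rho(a) = [[3, -11], [-4, 15]]
... * rho(c) = [[1, -2], [-3, 7]]  ->  [[36, -83], [-49, 113]]
... * rho(b^-1) = [[-5, -3], [2, 1]]  ->  [[-346, -191], [471, 260]]
... * rho(a) = [[3, -11], [-4, 15]]  ->  [[-274, 941], [373, -1281]]
... * rho(a) = [[3, -11], [-4, 15]]  ->  [[-4586, 17129], [6243, -23318]]
... * rho(c^-1) = [[7, 2], [3, 1]]  ->  [[19285, 7957], [-26253, -10832]]
... * rho(a) = [[3, -11], [-4, 15]]  ->  [[26027, -92780], [-35431, 126303]]
... * rho(b) = [[1, 3], [-2, -5]]  ->  [[211587, 541981], [-288037, -737808]]
... * rho(b) = [[1, 3], [-2, -5]]  ->  [[-872375, -2075144], [1187579, 2824929]]
... * rho(a^-1) = [[15, 11], [4, 3]]  ->  [[-21386201, -15821557], [29113401, 21538156]]
... * rho(a^-1) = [[15, 11], [4, 3]]  ->  [[-384079243, -282712882], [522853639, 384861879]]
... * rho(b^-1) = [[-5, -3], [2, 1]]  ->  [[1354970451, 869524847], [-1844544437, -1183699038]]
... * rho(a) = [[3, -11], [-4, 15]]  ->  [[586811965, -1861802256], [-798837159, 2534503237]]
... * rho(c^-1) = [[7, 2], [3, 1]]  ->  [[-1477723013, -688178326], [2011649598, 936828919]]
tr = -1477723013 + 936828919 = -540894094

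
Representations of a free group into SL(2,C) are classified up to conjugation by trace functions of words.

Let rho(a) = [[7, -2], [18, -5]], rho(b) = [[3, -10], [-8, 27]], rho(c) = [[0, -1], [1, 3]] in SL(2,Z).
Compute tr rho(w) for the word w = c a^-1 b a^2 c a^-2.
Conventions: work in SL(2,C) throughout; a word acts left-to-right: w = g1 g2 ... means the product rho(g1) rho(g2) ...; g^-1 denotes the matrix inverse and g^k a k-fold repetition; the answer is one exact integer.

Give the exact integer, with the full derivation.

rho(c) = [[0, -1], [1, 3]]
... * rho(a^-1) = [[-5, 2], [-18, 7]]  ->  [[18, -7], [-59, 23]]
... * rho(b) = [[3, -10], [-8, 27]]  ->  [[110, -369], [-361, 1211]]
... * rho(a) = [[7, -2], [18, -5]]  ->  [[-5872, 1625], [19271, -5333]]
... * rho(a) = [[7, -2], [18, -5]]  ->  [[-11854, 3619], [38903, -11877]]
... * rho(c) = [[0, -1], [1, 3]]  ->  [[3619, 22711], [-11877, -74534]]
... * rho(a^-1) = [[-5, 2], [-18, 7]]  ->  [[-426893, 166215], [1400997, -545492]]
... * rho(a^-1) = [[-5, 2], [-18, 7]]  ->  [[-857405, 309719], [2813871, -1016450]]
tr = -857405 + -1016450 = -1873855

-1873855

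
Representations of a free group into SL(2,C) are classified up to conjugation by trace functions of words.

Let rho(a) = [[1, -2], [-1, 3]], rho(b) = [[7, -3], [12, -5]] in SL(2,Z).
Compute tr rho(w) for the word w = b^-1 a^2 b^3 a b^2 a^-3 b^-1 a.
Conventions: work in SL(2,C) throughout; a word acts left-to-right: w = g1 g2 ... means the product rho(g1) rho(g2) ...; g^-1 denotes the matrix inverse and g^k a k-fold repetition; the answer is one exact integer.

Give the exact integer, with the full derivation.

-458830643

rho(b^-1) = [[-5, 3], [-12, 7]]
... * rho(a) = [[1, -2], [-1, 3]]  ->  [[-8, 19], [-19, 45]]
... * rho(a) = [[1, -2], [-1, 3]]  ->  [[-27, 73], [-64, 173]]
... * rho(b) = [[7, -3], [12, -5]]  ->  [[687, -284], [1628, -673]]
... * rho(b) = [[7, -3], [12, -5]]  ->  [[1401, -641], [3320, -1519]]
... * rho(b) = [[7, -3], [12, -5]]  ->  [[2115, -998], [5012, -2365]]
... * rho(a) = [[1, -2], [-1, 3]]  ->  [[3113, -7224], [7377, -17119]]
... * rho(b) = [[7, -3], [12, -5]]  ->  [[-64897, 26781], [-153789, 63464]]
... * rho(b) = [[7, -3], [12, -5]]  ->  [[-132907, 60786], [-314955, 144047]]
... * rho(a^-1) = [[3, 2], [1, 1]]  ->  [[-337935, -205028], [-800818, -485863]]
... * rho(a^-1) = [[3, 2], [1, 1]]  ->  [[-1218833, -880898], [-2888317, -2087499]]
... * rho(a^-1) = [[3, 2], [1, 1]]  ->  [[-4537397, -3318564], [-10752450, -7864133]]
... * rho(b^-1) = [[-5, 3], [-12, 7]]  ->  [[62509753, -36842139], [148131846, -87306281]]
... * rho(a) = [[1, -2], [-1, 3]]  ->  [[99351892, -235545923], [235438127, -558182535]]
tr = 99351892 + -558182535 = -458830643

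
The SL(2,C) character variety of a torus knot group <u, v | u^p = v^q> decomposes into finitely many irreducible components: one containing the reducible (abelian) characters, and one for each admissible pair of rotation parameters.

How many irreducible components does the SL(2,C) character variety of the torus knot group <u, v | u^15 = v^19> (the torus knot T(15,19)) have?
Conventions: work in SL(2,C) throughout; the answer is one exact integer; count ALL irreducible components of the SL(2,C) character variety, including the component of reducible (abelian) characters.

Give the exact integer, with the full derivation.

127

In the torus knot group T(15,19), u^15 = v^19 is central, so an irreducible representation sends it to +I or -I (Schur).
On an irreducible component, tr(u) is locked at 2*cos(pi*alpha/15) for some alpha in 1..14, and tr(v) at 2*cos(pi*beta/19) for some beta in 1..18.
The two central values (-1)^alpha I and (-1)^beta I must be the same matrix, so alpha and beta share a parity.
Enumerate parity-matched pairs: 7*9 odd-odd plus 7*9 even-even gives 126.
components with irreducible characters: 126; plus the single component of reducible (abelian) characters: total 127.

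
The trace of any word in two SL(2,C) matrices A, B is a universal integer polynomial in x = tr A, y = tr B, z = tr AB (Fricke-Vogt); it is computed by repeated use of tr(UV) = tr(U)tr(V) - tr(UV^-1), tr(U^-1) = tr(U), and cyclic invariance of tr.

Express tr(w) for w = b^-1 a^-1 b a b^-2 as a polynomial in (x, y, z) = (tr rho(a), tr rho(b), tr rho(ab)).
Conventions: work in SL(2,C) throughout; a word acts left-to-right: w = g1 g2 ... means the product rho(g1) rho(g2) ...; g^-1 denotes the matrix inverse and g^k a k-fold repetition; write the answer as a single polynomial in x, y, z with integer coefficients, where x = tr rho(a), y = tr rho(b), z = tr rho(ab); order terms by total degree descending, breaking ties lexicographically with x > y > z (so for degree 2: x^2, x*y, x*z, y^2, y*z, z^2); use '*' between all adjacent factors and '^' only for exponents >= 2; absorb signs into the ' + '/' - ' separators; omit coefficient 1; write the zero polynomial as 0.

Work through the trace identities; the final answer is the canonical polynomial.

-x*y^3*z + x^2*y^2 + y^4 + y^2*z^2 + x*y*z - x^2 - 4*y^2 - z^2 + 2

reduce: trace(a b^-1) = trace(a)*trace(b) - trace(a b) = x*y - z
trace(a b a) = trace(a)*trace(b a) - trace(b) = x*z - y
reduce: trace(a b a b) = trace(b a)*trace(b a) - trace(1)   [split at repeated b] = z^2 - 2
trace(a b a b^-1) = trace(a b a)*trace(b) - trace(a b a b) = x*y*z - y^2 - z^2 + 2
reduce: trace(b a b^-2 a) = trace(a b a b^-1)*trace(b) - trace(a b a) = x*y^2*z - y^3 - y*z^2 - x*z + 3*y
trace(a^-1 b a b^-2) = trace(b a b^-2)*trace(a) - trace(b a b^-2 a) = -x*y^2*z + x^2*y + y^3 + y*z^2 - 3*y
trace(a^-1 b a b^-1) = trace(b a b^-1)*trace(a) - trace(b a b^-1 a) = -x*y*z + x^2 + y^2 + z^2 - 2
trace(b^-1 a^-1 b a b^-2) = trace(a^-1 b a b^-2)*trace(b) - trace(a^-1 b a b^-1) = -x*y^3*z + x^2*y^2 + y^4 + y^2*z^2 + x*y*z - x^2 - 4*y^2 - z^2 + 2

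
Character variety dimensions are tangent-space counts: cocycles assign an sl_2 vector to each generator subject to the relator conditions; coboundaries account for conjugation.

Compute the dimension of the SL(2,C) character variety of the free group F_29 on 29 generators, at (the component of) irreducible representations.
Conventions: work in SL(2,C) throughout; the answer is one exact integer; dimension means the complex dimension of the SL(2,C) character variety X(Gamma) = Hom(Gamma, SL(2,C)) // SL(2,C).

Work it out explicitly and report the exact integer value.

Here Gamma is free of rank 29 — no relator constrains a cocycle.
Z^1(Gamma, Ad rho) = (sl_2)^29: a cocycle is a free choice of one sl_2 vector per generator, so dim Z^1 = 3*29 = 87.
At an irreducible rho the centralizer of the image in sl_2 is 0, so the coboundary map sl_2 -> Z^1 is injective: dim B^1 = 3.
dim X = dim H^1 = dim Z^1 - dim B^1 = 87 - 3 = 84.

84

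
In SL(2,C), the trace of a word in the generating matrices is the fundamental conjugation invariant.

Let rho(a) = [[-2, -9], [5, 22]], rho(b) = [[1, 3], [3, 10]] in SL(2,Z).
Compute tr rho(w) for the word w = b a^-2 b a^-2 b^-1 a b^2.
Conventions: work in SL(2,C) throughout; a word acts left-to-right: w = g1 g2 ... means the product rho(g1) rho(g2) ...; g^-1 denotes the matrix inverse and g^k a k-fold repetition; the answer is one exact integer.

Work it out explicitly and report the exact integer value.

-1528099360

rho(b) = [[1, 3], [3, 10]]
... * rho(a^-1) = [[22, 9], [-5, -2]]  ->  [[7, 3], [16, 7]]
... * rho(a^-1) = [[22, 9], [-5, -2]]  ->  [[139, 57], [317, 130]]
... * rho(b) = [[1, 3], [3, 10]]  ->  [[310, 987], [707, 2251]]
... * rho(a^-1) = [[22, 9], [-5, -2]]  ->  [[1885, 816], [4299, 1861]]
... * rho(a^-1) = [[22, 9], [-5, -2]]  ->  [[37390, 15333], [85273, 34969]]
... * rho(b^-1) = [[10, -3], [-3, 1]]  ->  [[327901, -96837], [747823, -220850]]
... * rho(a) = [[-2, -9], [5, 22]]  ->  [[-1139987, -5081523], [-2599896, -11589107]]
... * rho(b) = [[1, 3], [3, 10]]  ->  [[-16384556, -54235191], [-37367217, -123690758]]
... * rho(b) = [[1, 3], [3, 10]]  ->  [[-179090129, -591505578], [-408439491, -1349009231]]
tr = -179090129 + -1349009231 = -1528099360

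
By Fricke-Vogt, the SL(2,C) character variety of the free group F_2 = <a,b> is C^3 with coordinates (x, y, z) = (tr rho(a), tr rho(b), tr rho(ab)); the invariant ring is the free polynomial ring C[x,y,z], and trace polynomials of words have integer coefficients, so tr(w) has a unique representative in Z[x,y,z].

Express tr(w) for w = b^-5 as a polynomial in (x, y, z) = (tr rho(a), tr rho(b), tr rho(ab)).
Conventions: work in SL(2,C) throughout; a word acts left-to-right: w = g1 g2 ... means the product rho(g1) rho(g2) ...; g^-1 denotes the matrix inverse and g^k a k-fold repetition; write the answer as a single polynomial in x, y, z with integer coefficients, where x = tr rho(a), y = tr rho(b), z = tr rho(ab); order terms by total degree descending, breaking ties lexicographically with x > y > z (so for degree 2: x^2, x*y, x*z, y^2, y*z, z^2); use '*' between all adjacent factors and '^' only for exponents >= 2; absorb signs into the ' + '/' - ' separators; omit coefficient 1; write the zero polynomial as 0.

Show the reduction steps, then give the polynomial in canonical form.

trace(b^-1) = trace(b) = y
trace(b^-2) = trace(b^-1) trace(b) - trace(1) = y^2 - 2
trace(b^-3) = trace(b^-2) trace(b) - trace(b^-1) = y^3 - 3*y
trace(b^-4) = trace(b^-3) trace(b) - trace(b^-2) = y^4 - 4*y^2 + 2
trace(b^-5) = trace(b^-4) trace(b) - trace(b^-3) = y^5 - 5*y^3 + 5*y

y^5 - 5*y^3 + 5*y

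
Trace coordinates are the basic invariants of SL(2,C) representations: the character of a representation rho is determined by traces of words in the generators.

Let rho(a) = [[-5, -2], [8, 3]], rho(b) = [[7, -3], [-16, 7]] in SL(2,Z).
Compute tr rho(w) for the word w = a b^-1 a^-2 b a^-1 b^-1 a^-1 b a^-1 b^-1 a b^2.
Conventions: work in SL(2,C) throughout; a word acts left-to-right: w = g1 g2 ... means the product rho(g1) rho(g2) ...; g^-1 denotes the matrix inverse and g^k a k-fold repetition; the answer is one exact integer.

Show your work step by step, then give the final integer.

7350106

rho(a) = [[-5, -2], [8, 3]]
... * rho(b^-1) = [[7, 3], [16, 7]]  ->  [[-67, -29], [104, 45]]
... * rho(a^-1) = [[3, 2], [-8, -5]]  ->  [[31, 11], [-48, -17]]
... * rho(a^-1) = [[3, 2], [-8, -5]]  ->  [[5, 7], [-8, -11]]
... * rho(b) = [[7, -3], [-16, 7]]  ->  [[-77, 34], [120, -53]]
... * rho(a^-1) = [[3, 2], [-8, -5]]  ->  [[-503, -324], [784, 505]]
... * rho(b^-1) = [[7, 3], [16, 7]]  ->  [[-8705, -3777], [13568, 5887]]
... * rho(a^-1) = [[3, 2], [-8, -5]]  ->  [[4101, 1475], [-6392, -2299]]
... * rho(b) = [[7, -3], [-16, 7]]  ->  [[5107, -1978], [-7960, 3083]]
... * rho(a^-1) = [[3, 2], [-8, -5]]  ->  [[31145, 20104], [-48544, -31335]]
... * rho(b^-1) = [[7, 3], [16, 7]]  ->  [[539679, 234163], [-841168, -364977]]
... * rho(a) = [[-5, -2], [8, 3]]  ->  [[-825091, -376869], [1286024, 587405]]
... * rho(b) = [[7, -3], [-16, 7]]  ->  [[254267, -162810], [-396312, 253763]]
... * rho(b) = [[7, -3], [-16, 7]]  ->  [[4384829, -1902471], [-6834392, 2965277]]
tr = 4384829 + 2965277 = 7350106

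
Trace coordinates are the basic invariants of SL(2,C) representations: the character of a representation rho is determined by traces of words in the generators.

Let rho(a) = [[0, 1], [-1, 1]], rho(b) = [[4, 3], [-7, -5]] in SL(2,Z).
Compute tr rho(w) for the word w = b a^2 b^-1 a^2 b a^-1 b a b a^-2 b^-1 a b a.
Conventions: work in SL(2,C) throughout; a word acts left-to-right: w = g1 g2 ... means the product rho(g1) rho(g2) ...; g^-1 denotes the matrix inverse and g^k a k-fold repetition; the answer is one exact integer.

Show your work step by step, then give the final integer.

rho(b) = [[4, 3], [-7, -5]]
... * rho(a) = [[0, 1], [-1, 1]]  ->  [[-3, 7], [5, -12]]
... * rho(a) = [[0, 1], [-1, 1]]  ->  [[-7, 4], [12, -7]]
... * rho(b^-1) = [[-5, -3], [7, 4]]  ->  [[63, 37], [-109, -64]]
... * rho(a) = [[0, 1], [-1, 1]]  ->  [[-37, 100], [64, -173]]
... * rho(a) = [[0, 1], [-1, 1]]  ->  [[-100, 63], [173, -109]]
... * rho(b) = [[4, 3], [-7, -5]]  ->  [[-841, -615], [1455, 1064]]
... * rho(a^-1) = [[1, -1], [1, 0]]  ->  [[-1456, 841], [2519, -1455]]
... * rho(b) = [[4, 3], [-7, -5]]  ->  [[-11711, -8573], [20261, 14832]]
... * rho(a) = [[0, 1], [-1, 1]]  ->  [[8573, -20284], [-14832, 35093]]
... * rho(b) = [[4, 3], [-7, -5]]  ->  [[176280, 127139], [-304979, -219961]]
... * rho(a^-1) = [[1, -1], [1, 0]]  ->  [[303419, -176280], [-524940, 304979]]
... * rho(a^-1) = [[1, -1], [1, 0]]  ->  [[127139, -303419], [-219961, 524940]]
... * rho(b^-1) = [[-5, -3], [7, 4]]  ->  [[-2759628, -1595093], [4774385, 2759643]]
... * rho(a) = [[0, 1], [-1, 1]]  ->  [[1595093, -4354721], [-2759643, 7534028]]
... * rho(b) = [[4, 3], [-7, -5]]  ->  [[36863419, 26558884], [-63776768, -45949069]]
... * rho(a) = [[0, 1], [-1, 1]]  ->  [[-26558884, 63422303], [45949069, -109725837]]
tr = -26558884 + -109725837 = -136284721

-136284721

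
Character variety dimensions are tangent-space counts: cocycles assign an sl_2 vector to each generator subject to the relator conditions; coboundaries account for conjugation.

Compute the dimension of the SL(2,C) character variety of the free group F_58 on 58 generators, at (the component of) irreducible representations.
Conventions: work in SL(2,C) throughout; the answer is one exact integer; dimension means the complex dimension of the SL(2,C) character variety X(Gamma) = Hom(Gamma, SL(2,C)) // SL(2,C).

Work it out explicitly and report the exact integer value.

Here Gamma is free of rank 58 — no relator constrains a cocycle.
A cocycle picks one sl_2 vector per generator freely, giving dim Z^1 = 3*58 = 174.
Irreducibility makes the coboundary map sl_2 -> Z^1 injective (trivial centralizer), so dim B^1 = 3.
dim H^1 = 174 - 3 = 171, which is dim X.

171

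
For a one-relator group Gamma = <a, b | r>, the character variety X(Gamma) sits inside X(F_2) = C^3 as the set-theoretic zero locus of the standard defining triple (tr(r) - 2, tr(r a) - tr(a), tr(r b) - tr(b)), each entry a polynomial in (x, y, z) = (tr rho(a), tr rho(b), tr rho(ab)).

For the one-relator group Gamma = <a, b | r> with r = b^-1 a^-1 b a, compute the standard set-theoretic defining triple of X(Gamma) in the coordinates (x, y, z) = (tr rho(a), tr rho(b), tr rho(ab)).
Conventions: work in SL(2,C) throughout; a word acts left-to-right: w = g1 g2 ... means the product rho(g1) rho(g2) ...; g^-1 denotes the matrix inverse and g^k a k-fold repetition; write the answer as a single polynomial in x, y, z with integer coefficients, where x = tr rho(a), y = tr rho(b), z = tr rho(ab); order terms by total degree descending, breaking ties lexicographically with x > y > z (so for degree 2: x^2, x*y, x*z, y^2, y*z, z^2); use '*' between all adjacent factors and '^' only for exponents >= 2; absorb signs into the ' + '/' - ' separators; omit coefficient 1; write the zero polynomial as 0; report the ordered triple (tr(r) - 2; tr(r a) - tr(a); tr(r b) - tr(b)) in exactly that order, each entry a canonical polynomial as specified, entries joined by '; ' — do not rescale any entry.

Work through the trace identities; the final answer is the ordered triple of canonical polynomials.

tr(a b a) = tr(a)*tr(b a) - tr(b) = x*z - y
tr(a b a b) = tr(a b)*tr(a b) - tr(1)   [split at repeated a] = z^2 - 2
tr(b a b^-1 a) = tr(a b a)*tr(b) - tr(a b a b) = x*y*z - y^2 - z^2 + 2
tr(b^-1 a^-1 b a) = tr(b a b^-1)*tr(a) - tr(b a b^-1 a) = -x*y*z + x^2 + y^2 + z^2 - 2
tr(b^2 a) = tr(b)*tr(a b) - tr(a)   [square of b] = y*z - x
apply: tr(b^2) = tr(b)*tr(b) - tr(1)   [square of b] = y^2 - 2
apply: tr(b a^2 b) = tr(a)*tr(b^2 a) - tr(b^2)   [square of a] = x*y*z - x^2 - y^2 + 2
apply: tr(b a^2 b a) = tr(a)*tr(b a b a) - tr(b a b)   [square of a] = x*z^2 - y*z - x
tr(a^-1 b a^2 b) = tr(b a^2 b)*tr(a) - tr(b a^2 b a)   [inverse elimination on a] = x^2*y*z - x^3 - x*y^2 - x*z^2 + y*z + 3*x
tr(b^-1 a^-1 b a^2) = tr(a^-1 b a^2)*tr(b) - tr(a^-1 b a^2 b)   [inverse elimination on b] = -x^2*y*z + x^3 + x*y^2 + x*z^2 - 3*x
assemble the triple (tr(r) - 2; tr(r a) - x; tr(r b) - y)

-x*y*z + x^2 + y^2 + z^2 - 4; -x^2*y*z + x^3 + x*y^2 + x*z^2 - 4*x; 0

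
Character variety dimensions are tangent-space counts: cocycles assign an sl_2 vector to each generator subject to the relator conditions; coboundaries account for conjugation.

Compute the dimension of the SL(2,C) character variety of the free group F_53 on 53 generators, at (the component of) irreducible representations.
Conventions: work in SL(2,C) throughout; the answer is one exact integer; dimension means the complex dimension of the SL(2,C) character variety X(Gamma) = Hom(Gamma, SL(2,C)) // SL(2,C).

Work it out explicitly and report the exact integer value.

Gamma = F_53 has 53 generators and no relators.
A cocycle picks one sl_2 vector per generator freely, giving dim Z^1 = 3*53 = 159.
Irreducibility makes the coboundary map sl_2 -> Z^1 injective (trivial centralizer), so dim B^1 = 3.
dim X = dim H^1 = dim Z^1 - dim B^1 = 159 - 3 = 156.

156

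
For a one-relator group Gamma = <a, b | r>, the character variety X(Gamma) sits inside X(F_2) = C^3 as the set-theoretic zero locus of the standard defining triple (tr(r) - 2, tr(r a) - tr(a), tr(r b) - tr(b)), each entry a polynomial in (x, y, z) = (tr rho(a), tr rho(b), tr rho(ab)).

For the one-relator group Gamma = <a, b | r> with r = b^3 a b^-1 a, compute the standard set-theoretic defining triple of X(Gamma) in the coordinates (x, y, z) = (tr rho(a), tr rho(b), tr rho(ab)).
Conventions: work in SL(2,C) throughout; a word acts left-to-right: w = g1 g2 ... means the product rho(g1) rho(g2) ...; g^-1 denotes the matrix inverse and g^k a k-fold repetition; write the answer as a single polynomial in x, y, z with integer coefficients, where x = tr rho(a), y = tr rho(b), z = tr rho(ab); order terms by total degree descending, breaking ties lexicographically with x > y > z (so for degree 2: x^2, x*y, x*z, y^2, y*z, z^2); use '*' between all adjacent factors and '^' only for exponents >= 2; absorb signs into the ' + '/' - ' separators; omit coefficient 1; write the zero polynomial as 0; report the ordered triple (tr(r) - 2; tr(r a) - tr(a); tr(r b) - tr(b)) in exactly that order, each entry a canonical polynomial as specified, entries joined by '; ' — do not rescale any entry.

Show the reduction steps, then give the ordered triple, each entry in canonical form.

tr(b a b) = tr(b) * tr(a b) - tr(a) = y*z - x
reduce: tr(b^3 a) = tr(b) * tr(b a b) - tr(b a) = y^2*z - x*y - z
tr(b^2) = tr(b) * tr(b) - tr(1) = y^2 - 2
so tr(b^3) = tr(b) * tr(b^2) - tr(b) = y^3 - 3*y
reduce: tr(a b^3 a) = tr(a) * tr(b^3 a) - tr(b^3) = x*y^2*z - x^2*y - y^3 - x*z + 3*y
reduce: tr(a b a b) = tr(b a) * tr(b a) - tr(1)   [split at repeated b] = z^2 - 2
tr(a b a) = tr(a) * tr(b a) - tr(b) = x*z - y
tr(b a b a b) = tr(b) * tr(a b a b) - tr(a b a) = y*z^2 - x*z - y
so tr(a b^3 a b) = tr(b) * tr(b a b a b) - tr(b a b a) = y^2*z^2 - x*y*z - y^2 - z^2 + 2
so tr(b^3 a b^-1 a) = tr(a b^3 a) * tr(b) - tr(a b^3 a b) = x*y^3*z - x^2*y^2 - y^4 - y^2*z^2 + 4*y^2 + z^2 - 2
tr(a^2) = tr(a) * tr(a) - tr(1)  (reduce the a square) = x^2 - 2
tr(a b^2 a) = tr(b) * tr(a^2 b) - tr(a^2)  (reduce the b square) = x*y*z - x^2 - y^2 + 2
tr(b a^3 b) = tr(a) * tr(a b^2 a) - tr(a b^2)  (reduce the a square) = x^2*y*z - x^3 - x*y^2 - y*z + 3*x
reduce: tr(b a^3) = tr(a) * tr(a b a) - tr(a b)  (reduce the a square) = x^2*z - x*y - z
tr(a^2 b^3 a) = tr(b) * tr(b a^3 b) - tr(b a^3)  (reduce the b square) = x^2*y^2*z - x^3*y - x*y^3 - x^2*z - y^2*z + 4*x*y + z
reduce: tr(a b a^2 b) = tr(a) * tr(b a b a) - tr(b a b)  (reduce the a square) = x*z^2 - y*z - x
tr(b a b a^2 b) = tr(b) * tr(a b a^2 b) - tr(a b a^2)  (reduce the b square) = x*y*z^2 - x^2*z - y^2*z + z
so tr(a^2 b^3 a b) = tr(b) * tr(b a b a^2 b) - tr(b a b a^2)  (reduce the b square) = x*y^2*z^2 - x^2*y*z - y^3*z - x*z^2 + 2*y*z + x
reduce: tr(b^3 a b^-1 a^2) = tr(a^2 b^3 a) * tr(b) - tr(a^2 b^3 a b)  (eliminate b^-1) = x^2*y^3*z - x^3*y^2 - x*y^4 - x*y^2*z^2 + 4*x*y^2 + x*z^2 - y*z - x
tr(a b^4 a) = tr(b) * tr(b^2 a^2 b) - tr(b^2 a^2)  (reduce the b square) = x*y^3*z - x^2*y^2 - y^4 - 2*x*y*z + x^2 + 4*y^2 - 2
tr(a b^4 a b) = tr(b) * tr(a b a b^3) - tr(a b a b^2)  (reduce the b square) = y^3*z^2 - x*y^2*z - y^3 - 2*y*z^2 + x*z + 3*y
tr(b^3 a b^-1 a b) = tr(a b^4 a) * tr(b) - tr(a b^4 a b)  (eliminate b^-1) = x*y^4*z - x^2*y^3 - y^5 - y^3*z^2 - x*y^2*z + x^2*y + 5*y^3 + 2*y*z^2 - x*z - 5*y
assemble the triple (tr(r) - 2; tr(r a) - x; tr(r b) - y)

x*y^3*z - x^2*y^2 - y^4 - y^2*z^2 + 4*y^2 + z^2 - 4; x^2*y^3*z - x^3*y^2 - x*y^4 - x*y^2*z^2 + 4*x*y^2 + x*z^2 - y*z - 2*x; x*y^4*z - x^2*y^3 - y^5 - y^3*z^2 - x*y^2*z + x^2*y + 5*y^3 + 2*y*z^2 - x*z - 6*y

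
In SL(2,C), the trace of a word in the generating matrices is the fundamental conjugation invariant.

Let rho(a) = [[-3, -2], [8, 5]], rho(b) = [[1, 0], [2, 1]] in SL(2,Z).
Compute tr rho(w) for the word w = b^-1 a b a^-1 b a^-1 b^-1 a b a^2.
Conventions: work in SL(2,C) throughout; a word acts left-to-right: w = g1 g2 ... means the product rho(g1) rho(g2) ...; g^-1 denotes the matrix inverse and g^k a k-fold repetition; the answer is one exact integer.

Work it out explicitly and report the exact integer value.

-3078

rho(b^-1) = [[1, 0], [-2, 1]]
... * rho(a) = [[-3, -2], [8, 5]]  ->  [[-3, -2], [14, 9]]
... * rho(b) = [[1, 0], [2, 1]]  ->  [[-7, -2], [32, 9]]
... * rho(a^-1) = [[5, 2], [-8, -3]]  ->  [[-19, -8], [88, 37]]
... * rho(b) = [[1, 0], [2, 1]]  ->  [[-35, -8], [162, 37]]
... * rho(a^-1) = [[5, 2], [-8, -3]]  ->  [[-111, -46], [514, 213]]
... * rho(b^-1) = [[1, 0], [-2, 1]]  ->  [[-19, -46], [88, 213]]
... * rho(a) = [[-3, -2], [8, 5]]  ->  [[-311, -192], [1440, 889]]
... * rho(b) = [[1, 0], [2, 1]]  ->  [[-695, -192], [3218, 889]]
... * rho(a) = [[-3, -2], [8, 5]]  ->  [[549, 430], [-2542, -1991]]
... * rho(a) = [[-3, -2], [8, 5]]  ->  [[1793, 1052], [-8302, -4871]]
tr = 1793 + -4871 = -3078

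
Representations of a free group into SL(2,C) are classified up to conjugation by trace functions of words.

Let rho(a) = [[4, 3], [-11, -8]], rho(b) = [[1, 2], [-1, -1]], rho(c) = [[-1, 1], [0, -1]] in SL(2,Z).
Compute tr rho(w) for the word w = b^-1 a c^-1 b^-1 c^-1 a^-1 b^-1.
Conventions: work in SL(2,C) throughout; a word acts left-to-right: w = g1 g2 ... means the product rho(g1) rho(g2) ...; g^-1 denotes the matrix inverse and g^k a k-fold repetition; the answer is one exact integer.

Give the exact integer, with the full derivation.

-2

rho(b^-1) = [[-1, -2], [1, 1]]
... * rho(a) = [[4, 3], [-11, -8]]  ->  [[18, 13], [-7, -5]]
... * rho(c^-1) = [[-1, -1], [0, -1]]  ->  [[-18, -31], [7, 12]]
... * rho(b^-1) = [[-1, -2], [1, 1]]  ->  [[-13, 5], [5, -2]]
... * rho(c^-1) = [[-1, -1], [0, -1]]  ->  [[13, 8], [-5, -3]]
... * rho(a^-1) = [[-8, -3], [11, 4]]  ->  [[-16, -7], [7, 3]]
... * rho(b^-1) = [[-1, -2], [1, 1]]  ->  [[9, 25], [-4, -11]]
tr = 9 + -11 = -2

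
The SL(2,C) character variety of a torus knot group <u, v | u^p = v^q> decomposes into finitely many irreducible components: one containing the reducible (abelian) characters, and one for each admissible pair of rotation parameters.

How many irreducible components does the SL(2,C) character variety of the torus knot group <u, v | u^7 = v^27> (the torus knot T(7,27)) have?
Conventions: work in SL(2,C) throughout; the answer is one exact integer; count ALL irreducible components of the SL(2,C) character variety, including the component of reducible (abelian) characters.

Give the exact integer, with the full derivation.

79

In the torus knot group T(7,27), u^7 = v^27 is central, so an irreducible representation sends it to +I or -I (Schur).
On an irreducible component, tr(u) is locked at 2*cos(pi*alpha/7) for some alpha in 1..6, and tr(v) at 2*cos(pi*beta/27) for some beta in 1..26.
Consistency of u^7 = (-1)^alpha I with v^27 = (-1)^beta I forces alpha = beta (mod 2).
count pairs: odd alpha (3 choices) x odd beta (13), plus even alpha (3) x even beta (13): 3*13 + 3*13 = 78.
components with irreducible characters: 78; plus the single component of reducible (abelian) characters: total 79.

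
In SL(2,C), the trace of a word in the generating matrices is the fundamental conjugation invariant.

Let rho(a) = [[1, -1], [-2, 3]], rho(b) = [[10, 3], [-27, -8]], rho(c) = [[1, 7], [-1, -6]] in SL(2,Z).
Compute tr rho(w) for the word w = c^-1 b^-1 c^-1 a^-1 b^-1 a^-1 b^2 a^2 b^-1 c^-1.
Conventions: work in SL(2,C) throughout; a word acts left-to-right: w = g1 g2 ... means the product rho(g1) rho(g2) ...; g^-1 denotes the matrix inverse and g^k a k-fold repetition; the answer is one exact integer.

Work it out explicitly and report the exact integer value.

-4491992

rho(c^-1) = [[-6, -7], [1, 1]]
... * rho(b^-1) = [[-8, -3], [27, 10]]  ->  [[-141, -52], [19, 7]]
... * rho(c^-1) = [[-6, -7], [1, 1]]  ->  [[794, 935], [-107, -126]]
... * rho(a^-1) = [[3, 1], [2, 1]]  ->  [[4252, 1729], [-573, -233]]
... * rho(b^-1) = [[-8, -3], [27, 10]]  ->  [[12667, 4534], [-1707, -611]]
... * rho(a^-1) = [[3, 1], [2, 1]]  ->  [[47069, 17201], [-6343, -2318]]
... * rho(b) = [[10, 3], [-27, -8]]  ->  [[6263, 3599], [-844, -485]]
... * rho(b) = [[10, 3], [-27, -8]]  ->  [[-34543, -10003], [4655, 1348]]
... * rho(a) = [[1, -1], [-2, 3]]  ->  [[-14537, 4534], [1959, -611]]
... * rho(a) = [[1, -1], [-2, 3]]  ->  [[-23605, 28139], [3181, -3792]]
... * rho(b^-1) = [[-8, -3], [27, 10]]  ->  [[948593, 352205], [-127832, -47463]]
... * rho(c^-1) = [[-6, -7], [1, 1]]  ->  [[-5339353, -6287946], [719529, 847361]]
tr = -5339353 + 847361 = -4491992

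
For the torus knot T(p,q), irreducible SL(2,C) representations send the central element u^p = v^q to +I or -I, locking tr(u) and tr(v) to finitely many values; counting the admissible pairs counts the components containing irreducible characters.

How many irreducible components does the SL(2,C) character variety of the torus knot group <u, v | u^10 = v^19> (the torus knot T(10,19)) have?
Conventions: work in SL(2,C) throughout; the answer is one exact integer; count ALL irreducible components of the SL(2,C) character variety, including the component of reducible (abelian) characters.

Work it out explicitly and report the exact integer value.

For T(10,19): irreducibility forces the central element u^10 = v^19 to one of +I, -I.
So on each irreducible component the traces are pinned: tr(u) = 2*cos(pi*alpha/10) with 1 <= alpha <= 9, tr(v) = 2*cos(pi*beta/19) with 1 <= beta <= 18.
The two central values (-1)^alpha I and (-1)^beta I must be the same matrix, so alpha and beta share a parity.
Enumerate parity-matched pairs: 5*9 odd-odd plus 4*9 even-even gives 81.
That is 81 components of irreducible characters, and with the reducible (abelian) component the total is 82.

82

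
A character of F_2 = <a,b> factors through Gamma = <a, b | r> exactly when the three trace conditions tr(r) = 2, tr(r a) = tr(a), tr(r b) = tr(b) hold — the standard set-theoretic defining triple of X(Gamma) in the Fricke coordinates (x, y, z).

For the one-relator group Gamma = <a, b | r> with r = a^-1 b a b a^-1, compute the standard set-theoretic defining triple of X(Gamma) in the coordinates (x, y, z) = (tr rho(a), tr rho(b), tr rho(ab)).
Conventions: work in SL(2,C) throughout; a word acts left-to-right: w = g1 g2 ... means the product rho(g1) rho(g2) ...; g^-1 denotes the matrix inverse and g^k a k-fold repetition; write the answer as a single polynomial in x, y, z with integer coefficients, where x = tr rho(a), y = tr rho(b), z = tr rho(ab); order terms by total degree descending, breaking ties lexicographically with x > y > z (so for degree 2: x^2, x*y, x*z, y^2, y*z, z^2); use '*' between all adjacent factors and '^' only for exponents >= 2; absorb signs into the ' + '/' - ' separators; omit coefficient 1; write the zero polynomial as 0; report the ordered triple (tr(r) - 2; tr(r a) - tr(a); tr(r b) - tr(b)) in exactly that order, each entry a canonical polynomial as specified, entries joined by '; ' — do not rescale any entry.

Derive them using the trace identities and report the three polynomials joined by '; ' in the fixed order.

trace(b a b) = trace(b) trace(a b) - trace(a)  (reduce the b square) = y*z - x
trace(b a b a) = trace(b a) trace(b a) - trace(1)  (split on b) = z^2 - 2
trace(a^-1 b a b) = trace(b a b) trace(a) - trace(b a b a)  (eliminate a^-1) = x*y*z - x^2 - z^2 + 2
trace(a^-1 b a b a^-1) = trace(a^-1 b a b) trace(a) - trace(a^-1 b a b a)  (eliminate a^-1) = x^2*y*z - x^3 - x*z^2 - y*z + 3*x
trace(b^2 a b) = trace(b) trace(a b^2) - trace(a b)  (reduce the b square) = y^2*z - x*y - z
trace(a b a) = trace(a) trace(b a) - trace(b)  (reduce the a square) = x*z - y
trace(b^2 a b a) = trace(b) trace(a b a b) - trace(a b a)  (reduce the b square) = y*z^2 - x*z - y
trace(b a b a^-1 b) = trace(b^2 a b) trace(a) - trace(b^2 a b a)  (eliminate a^-1) = x*y^2*z - x^2*y - y*z^2 + y
trace(b a b a b a) = trace(b a b a) trace(b a) - trace(a b)  (split on b) = z^3 - 3*z
trace(b a b a^-1 b a) = trace(b a b a b) trace(a) - trace(b a b a b a)  (eliminate a^-1) = x*y*z^2 - x^2*z - z^3 - x*y + 3*z
trace(a^-1 b a b a^-1 b) = trace(b a b a^-1 b) trace(a) - trace(b a b a^-1 b a)  (eliminate a^-1) = x^2*y^2*z - x^3*y - 2*x*y*z^2 + x^2*z + z^3 + 2*x*y - 3*z
assemble the triple (trace(r) - 2; trace(r a) - x; trace(r b) - y)

x^2*y*z - x^3 - x*z^2 - y*z + 3*x - 2; x*y*z - x^2 - z^2 - x + 2; x^2*y^2*z - x^3*y - 2*x*y*z^2 + x^2*z + z^3 + 2*x*y - y - 3*z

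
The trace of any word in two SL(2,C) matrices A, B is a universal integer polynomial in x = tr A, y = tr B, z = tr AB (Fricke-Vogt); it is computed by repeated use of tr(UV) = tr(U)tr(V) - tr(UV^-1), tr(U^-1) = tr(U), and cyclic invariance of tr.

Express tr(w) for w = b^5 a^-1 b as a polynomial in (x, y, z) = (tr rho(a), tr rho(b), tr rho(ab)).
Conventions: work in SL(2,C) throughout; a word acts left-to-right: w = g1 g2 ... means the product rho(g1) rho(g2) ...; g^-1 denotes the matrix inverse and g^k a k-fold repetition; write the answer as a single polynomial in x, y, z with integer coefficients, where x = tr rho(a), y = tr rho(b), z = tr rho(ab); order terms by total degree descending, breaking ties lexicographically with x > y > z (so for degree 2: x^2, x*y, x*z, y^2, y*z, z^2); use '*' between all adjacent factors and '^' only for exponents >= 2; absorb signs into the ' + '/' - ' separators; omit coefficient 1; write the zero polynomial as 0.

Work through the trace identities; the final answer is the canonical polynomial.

trace(b^2) = trace(b) * trace(b) - trace(1)  (reduce the b square) = y^2 - 2
trace(b^3) = trace(b) * trace(b^2) - trace(b)  (reduce the b square) = y^3 - 3*y
and trace(b^4) = trace(b) * trace(b^3) - trace(b^2)  (reduce the b square) = y^4 - 4*y^2 + 2
and trace(b^5) = trace(b) * trace(b^4) - trace(b^3)  (reduce the b square) = y^5 - 5*y^3 + 5*y
and trace(b^6) = trace(b) * trace(b^5) - trace(b^4)  (reduce the b square) = y^6 - 6*y^4 + 9*y^2 - 2
trace(a b^2) = trace(b) * trace(a b) - trace(a)  (reduce the b square) = y*z - x
and trace(b a b^2) = trace(b) * trace(a b^2) - trace(a b)  (reduce the b square) = y^2*z - x*y - z
and trace(b^2 a b^2) = trace(b) * trace(b a b^2) - trace(b a b)  (reduce the b square) = y^3*z - x*y^2 - 2*y*z + x
trace(b^3 a b^2) = trace(b) * trace(b^2 a b^2) - trace(b^2 a b)  (reduce the b square) = y^4*z - x*y^3 - 3*y^2*z + 2*x*y + z
trace(b^6 a) = trace(b) * trace(b^3 a b^2) - trace(b^3 a b)  (reduce the b square) = y^5*z - x*y^4 - 4*y^3*z + 3*x*y^2 + 3*y*z - x
trace(b^5 a^-1 b) = trace(b^6) * trace(a) - trace(b^6 a)  (eliminate a^-1) = x*y^6 - y^5*z - 5*x*y^4 + 4*y^3*z + 6*x*y^2 - 3*y*z - x

x*y^6 - y^5*z - 5*x*y^4 + 4*y^3*z + 6*x*y^2 - 3*y*z - x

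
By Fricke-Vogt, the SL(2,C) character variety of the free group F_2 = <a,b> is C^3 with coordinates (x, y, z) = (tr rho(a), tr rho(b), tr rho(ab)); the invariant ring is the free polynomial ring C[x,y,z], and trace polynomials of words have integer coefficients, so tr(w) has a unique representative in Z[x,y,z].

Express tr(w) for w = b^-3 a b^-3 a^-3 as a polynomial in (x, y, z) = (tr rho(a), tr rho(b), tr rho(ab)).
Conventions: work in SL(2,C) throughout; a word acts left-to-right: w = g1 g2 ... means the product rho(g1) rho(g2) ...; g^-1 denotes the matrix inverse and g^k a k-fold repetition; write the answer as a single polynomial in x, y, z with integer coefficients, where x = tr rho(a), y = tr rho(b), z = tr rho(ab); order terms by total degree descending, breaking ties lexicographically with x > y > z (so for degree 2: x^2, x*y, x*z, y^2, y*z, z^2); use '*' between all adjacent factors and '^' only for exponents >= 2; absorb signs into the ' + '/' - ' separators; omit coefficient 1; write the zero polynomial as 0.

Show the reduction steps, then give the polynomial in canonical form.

x^3*y^5*z - x^4*y^4 - x^2*y^6 - x^2*y^4*z^2 - 2*x^3*y^3*z + 2*x^4*y^2 + 6*x^2*y^4 + 2*x^2*y^2*z^2 + y^4*z^2 + x^3*y*z - 2*x*y^3*z - x^4 - 8*x^2*y^2 - x^2*z^2 - 2*y^2*z^2 + 2*x*y*z + 4*x^2 + z^2 - 2

and tr(b^-1) = tr(b) = y
and tr(b a b) = tr(b) tr(a b) - tr(a) = y*z - x
and tr(b a b a) = tr(b a) tr(b a) - tr(1)   [split at repeated b] = z^2 - 2
tr(a^-1 b a b) = tr(b a b) tr(a) - tr(b a b a) = x*y*z - x^2 - z^2 + 2
tr(a b^-1 a^-1 b) = tr(a^-1 b a) tr(b) - tr(a^-1 b a b) = -x*y*z + x^2 + y^2 + z^2 - 2
tr(a^-1 b^-1 a b^-1) = tr(a b^-1 a^-1) tr(b) - tr(a b^-1 a^-1 b) = x*y*z - x^2 - z^2 + 2
and tr(b^-1 a b^-2 a^-1) = tr(a^-1 b^-1 a b^-1) tr(b) - tr(a^-1 b^-1 a) = x*y^2*z - x^2*y - y*z^2 + y
tr(b^-2) = tr(b^-1) tr(b) - tr(1) = y^2 - 2
tr(b^-2 a b^-2 a^-1) = tr(b^-1 a b^-2 a^-1) tr(b) - tr(b^-1 a b^-2 a^-1 b) = x*y^3*z - x^2*y^2 - y^2*z^2 + 2
tr(b^-1 a^-1 b^-3 a b^-1) = tr(b^-2 a b^-2 a^-1) tr(b) - tr(b^-2 a b^-2 a^-1 b) = x*y^4*z - x^2*y^3 - y^3*z^2 - x*y^2*z + x^2*y + y*z^2 + y
next, tr(b^-3) = tr(b^-2) tr(b) - tr(b^-1) = y^3 - 3*y
and tr(b^-2 a b a^-1) = tr(a b a^-1 b^-1) tr(b) - tr(a b a^-1) = -x*y^2*z + x^2*y + y^3 + y*z^2 - 3*y
next, tr(a^-1 b^-3 a b) = tr(b^-2 a b a^-1) tr(b) - tr(b^-2 a b a^-1 b) = -x*y^3*z + x^2*y^2 + y^4 + y^2*z^2 + x*y*z - x^2 - 4*y^2 - z^2 + 2
and tr(b^-1 a^-1 b^-3 a) = tr(a^-1 b^-3 a) tr(b) - tr(a^-1 b^-3 a b) = x*y^3*z - x^2*y^2 - y^2*z^2 - x*y*z + x^2 + y^2 + z^2 - 2
and tr(a^-1 b^-3 a b^-3) = tr(b^-1 a^-1 b^-3 a b^-1) tr(b) - tr(b^-1 a^-1 b^-3 a) = x*y^5*z - x^2*y^4 - y^4*z^2 - 2*x*y^3*z + 2*x^2*y^2 + 2*y^2*z^2 + x*y*z - x^2 - z^2 + 2
next, tr(b^-1 a) = tr(a) tr(b) - tr(a b) = x*y - z
tr(b^-1 a b^-1) = tr(b^-1 a) tr(b) - tr(b^-1 a b) = x*y^2 - y*z - x
tr(b^-1 a b^-2) = tr(b^-1 a b^-1) tr(b) - tr(b^-1 a) = x*y^3 - y^2*z - 2*x*y + z
tr(b^-4 a) = tr(b^-1 a b^-2) tr(b) - tr(b^-1 a b^-1) = x*y^4 - y^3*z - 3*x*y^2 + 2*y*z + x
tr(b^-1 a b^-4) = tr(b^-4 a) tr(b) - tr(b^-4 a b) = x*y^5 - y^4*z - 4*x*y^3 + 3*y^2*z + 3*x*y - z
tr(b^-3 a b^-3) = tr(b^-1 a b^-4) tr(b) - tr(b^-1 a b^-3) = x*y^6 - y^5*z - 5*x*y^4 + 4*y^3*z + 6*x*y^2 - 3*y*z - x
next, tr(b^-3 a b^-3 a^-2) = tr(a^-1 b^-3 a b^-3) tr(a) - tr(a^-1 b^-3 a b^-3 a) = x^2*y^5*z - x^3*y^4 - x*y^6 - x*y^4*z^2 - 2*x^2*y^3*z + y^5*z + 2*x^3*y^2 + 5*x*y^4 + 2*x*y^2*z^2 + x^2*y*z - 4*y^3*z - x^3 - 6*x*y^2 - x*z^2 + 3*y*z + 3*x
tr(b^-3 a b^-3 a^-3) = tr(b^-3 a b^-3 a^-2) tr(a) - tr(b^-3 a b^-3 a^-1) = x^3*y^5*z - x^4*y^4 - x^2*y^6 - x^2*y^4*z^2 - 2*x^3*y^3*z + 2*x^4*y^2 + 6*x^2*y^4 + 2*x^2*y^2*z^2 + y^4*z^2 + x^3*y*z - 2*x*y^3*z - x^4 - 8*x^2*y^2 - x^2*z^2 - 2*y^2*z^2 + 2*x*y*z + 4*x^2 + z^2 - 2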